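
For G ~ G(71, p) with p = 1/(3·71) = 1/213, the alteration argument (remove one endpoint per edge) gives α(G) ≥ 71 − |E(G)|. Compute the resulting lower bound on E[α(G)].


E[|E(G)|] = C(71, 2)·p = 2485 · (1/213) = 35/3.
E[α(G)] ≥ n − E[|E(G)|] = 71 − 35/3 = 178/3.
Numerically: ≈ 59.33333.
(This is only a lower bound; the true E[α(G)] may be larger.)

E[α(G)] ≥ 178/3 ≈ 59.33333.


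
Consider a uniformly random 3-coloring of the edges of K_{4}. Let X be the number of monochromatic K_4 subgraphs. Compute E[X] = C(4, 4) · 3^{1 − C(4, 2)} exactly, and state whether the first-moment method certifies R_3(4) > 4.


E[X] = C(4, 4) · 3^{1 − 6} = 1 · 3^{−5} = 1/243.
As a reduced fraction: E[X] = 1/243 ≈ 0.0041.
Is E[X] < 1? YES.
Since E[X] < 1, there exists a 3-coloring of K_{4} with no monochromatic K_4; hence R_3(4) > 4.

E[X] = 1/243 ≈ 0.0041; E[X] < 1, so R_3(4) > 4.


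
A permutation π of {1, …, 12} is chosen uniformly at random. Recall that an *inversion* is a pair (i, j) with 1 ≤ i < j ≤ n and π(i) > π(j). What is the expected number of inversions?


Write X = Σ X_I over the C(12, 2) = 66 pairs i < j, with X_I the indicator of one inversion.
There are 66 indicators.
For each fixed pair i < j, the values π(i) and π(j) are two distinct elements of {1, …, 12} in uniformly random order; by symmetry P[π(i) > π(j)] = 1/2.
By linearity: E[X] = 66 · (1/2) = C(12, 2) · (1/2) = 66/2 = 33 ≈ 33.000.

E[X] = 33 = 33.000.


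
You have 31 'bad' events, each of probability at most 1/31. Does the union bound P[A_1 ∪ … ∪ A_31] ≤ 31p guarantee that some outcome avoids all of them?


Union bound: P[∪_{i=1}^{31} A_i] ≤ Σ_i P[A_i] ≤ 31·p = 31·(1/31) = 1.
Numerically: 1 ≈ 1.0000.
Is 1 < 1? NO.
Since the bound 1 is ≥ 1, the union bound is uninformative here; it does NOT by itself certify existence.

31·p = 1 ≈ 1.0000; existence NOT certified by the union bound.


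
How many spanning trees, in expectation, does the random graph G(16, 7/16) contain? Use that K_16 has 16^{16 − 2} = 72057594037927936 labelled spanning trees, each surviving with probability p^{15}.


K_16 has 16^{16 − 2} = 72057594037927936 labelled spanning trees.
For each such spanning tree H, let X_H = 1 if all 15 edges of H are present in G. Then P[X_H = 1] = p^{15} = (7/16)^{15} = 4747561509943/1152921504606846976.
By linearity of expectation: E[X] = Σ_H E[X_H] = 72057594037927936 · p^{15} = 72057594037927936 · 4747561509943/1152921504606846976 = 4747561509943/16.
Numerically: E[X] ≈ 2.9672e+11.

E[X] = 72057594037927936 · (7/16)^{15} = 4747561509943/16 ≈ 2.9672e+11.


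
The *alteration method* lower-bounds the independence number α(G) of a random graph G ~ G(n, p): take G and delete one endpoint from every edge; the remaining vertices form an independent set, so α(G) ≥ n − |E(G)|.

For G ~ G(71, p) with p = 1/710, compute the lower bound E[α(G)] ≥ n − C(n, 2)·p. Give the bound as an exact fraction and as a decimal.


E[|E(G)|] = C(71, 2)·p = 2485 · (1/710) = 7/2.
E[α(G)] ≥ n − E[|E(G)|] = 71 − 7/2 = 135/2.
Numerically: ≈ 67.500.
(This is only a lower bound; the true E[α(G)] may be larger.)

E[α(G)] ≥ 135/2 ≈ 67.500.


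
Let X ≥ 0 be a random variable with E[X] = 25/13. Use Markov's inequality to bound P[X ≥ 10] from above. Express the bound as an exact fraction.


μ = E[X] = 25/13, a = 10.
Markov: P[X ≥ 10] ≤ μ/a = (25/13)/10 = 5/26.
Numerically: ≈ 0.19231.
(Since a = 10 > μ = 1.92308, the bound 5/26 is < 1 and informative.)

P[X ≥ 10] ≤ 5/26 ≈ 0.19231.


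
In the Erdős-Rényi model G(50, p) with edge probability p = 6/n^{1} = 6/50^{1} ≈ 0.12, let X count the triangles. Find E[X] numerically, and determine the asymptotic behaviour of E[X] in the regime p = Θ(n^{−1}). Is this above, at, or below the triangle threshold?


Number of potential triangles: C(50, 3) = 19600.
Each occurs with probability p³ ≈ (0.12)³ ≈ 1.72800000e-03.
By linearity: E[X] = C(50, 3)·p³ ≈ 19600 · 1.72800000e-03 ≈ 33.868800.
Here α = 1, so p = 6/n is exactly at the triangle threshold p ~ 1/n. Asymptotically E[X] → c³/6 = 6³/6 = 36 ≈ 36.000000, a bounded constant. In this regime the triangle count is asymptotically Poisson(c³/6).

E[X] ≈ 33.868800; in regime p = Θ(1/n^{1}) E[X] stays bounded (at the triangle threshold p ~ 1/n).


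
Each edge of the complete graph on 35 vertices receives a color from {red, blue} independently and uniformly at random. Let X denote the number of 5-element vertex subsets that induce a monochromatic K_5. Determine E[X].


Let X = Σ_S X_S over the C(35, 5) = 324632 subsets S of size 5, where X_S = 1 if the K_5 on S is monochromatic.
For a fixed S, the K_5 on S has C(5, 2) = 10 edges. P[all 10 edges red] = (1/2)^10, and likewise for blue, so P[monochromatic] = 2·(1/2)^10 = 2^{1 − 10} = 1/512.
Summing: E[X] = C(35, 5) · 2^{1 − 10} = 324632 · 1/512 = 40579/64.
Numerically: E[X] ≈ 634.046875.

E[X] = C(35,5)·2^(1−C(5,2)) = 40579/64 ≈ 634.046875.


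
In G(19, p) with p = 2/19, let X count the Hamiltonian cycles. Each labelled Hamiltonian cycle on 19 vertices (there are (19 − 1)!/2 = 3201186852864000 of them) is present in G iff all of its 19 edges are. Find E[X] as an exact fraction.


K_19 has (19 − 1)!/2 = 3201186852864000 labelled Hamiltonian cycles.
For each such Hamiltonian cycle H, let X_H = 1 if all 19 edges of H are present in G. Then P[X_H = 1] = p^{19} = (2/19)^{19} = 524288/1978419655660313589123979.
By linearity of expectation: E[X] = Σ_H E[X_H] = 3201186852864000 · p^{19} = 3201186852864000 · 524288/1978419655660313589123979 = 1678343852714360832000/1978419655660313589123979.
Numerically: E[X] ≈ 0.00084833.

E[X] = 3201186852864000 · (2/19)^{19} = 1678343852714360832000/1978419655660313589123979 ≈ 0.00084833.


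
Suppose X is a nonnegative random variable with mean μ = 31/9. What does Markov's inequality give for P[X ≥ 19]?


μ = E[X] = 31/9, a = 19.
Markov: P[X ≥ 19] ≤ μ/a = (31/9)/19 = 31/171.
Numerically: ≈ 0.181287.
(Since a = 19 > μ = 3.444444, the bound 31/171 is < 1 and informative.)

P[X ≥ 19] ≤ 31/171 ≈ 0.181287.


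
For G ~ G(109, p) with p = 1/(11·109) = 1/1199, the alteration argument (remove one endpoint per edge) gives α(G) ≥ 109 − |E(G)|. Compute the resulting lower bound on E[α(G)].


E[|E(G)|] = C(109, 2)·p = 5886 · (1/1199) = 54/11.
E[α(G)] ≥ n − E[|E(G)|] = 109 − 54/11 = 1145/11.
Numerically: ≈ 104.0909.
(This is only a lower bound; the true E[α(G)] may be larger.)

E[α(G)] ≥ 1145/11 ≈ 104.0909.


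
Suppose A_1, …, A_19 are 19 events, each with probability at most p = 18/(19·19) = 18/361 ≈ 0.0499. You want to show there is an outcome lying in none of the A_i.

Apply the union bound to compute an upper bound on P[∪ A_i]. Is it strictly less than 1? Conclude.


Union bound: P[∪_{i=1}^{19} A_i] ≤ Σ_i P[A_i] ≤ 19·p = 19·(18/361) = 18/19.
Numerically: 18/19 ≈ 0.9474.
Is 18/19 < 1? YES.
Since P[∪ A_i] ≤ 18/19 < 1, the complement has P[∩ A_i^c] ≥ 1 − 18/19 = 1/19 > 0, so some outcome avoids every A_i.

19·p = 18/19 ≈ 0.9474; existence CERTIFIED by the union bound.


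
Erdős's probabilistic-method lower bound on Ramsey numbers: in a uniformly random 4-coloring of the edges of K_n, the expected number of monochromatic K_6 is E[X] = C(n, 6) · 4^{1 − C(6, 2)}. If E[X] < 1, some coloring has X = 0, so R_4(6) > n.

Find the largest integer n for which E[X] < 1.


We need C(n, 6) · 4^{1 − 15} < 1, i.e. C(n, 6) < 4^{15 − 1} = 268435456.
Check values of n near the boundary:
  n = 75: C(75, 6) = 201359550; 201359550 < 268435456? YES
  n = 76: C(76, 6) = 218618940; 218618940 < 268435456? YES
  n = 77: C(77, 6) = 237093780; 237093780 < 268435456? YES
  n = 78: C(78, 6) = 256851595; 256851595 < 268435456? YES
  n = 79: C(79, 6) = 277962685; 277962685 < 268435456? NO
  n = 80: C(80, 6) = 300500200; 300500200 < 268435456? NO
  n = 81: C(81, 6) = 324540216; 324540216 < 268435456? NO
The largest n with C(n, 6) < 268435456 is n = 78 (where E[X] = 256851595/268435456 ≈ 0.95685). Hence R_4(6) > 78, i.e. R_4(6) ≥ 79.

Largest n = 78; hence R_4(6) > 78.


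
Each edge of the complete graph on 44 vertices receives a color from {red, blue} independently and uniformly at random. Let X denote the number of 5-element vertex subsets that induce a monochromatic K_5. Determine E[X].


Let X = Σ_S X_S over the C(44, 5) = 1086008 subsets S of size 5, where X_S = 1 if the K_5 on S is monochromatic.
For a fixed S, the K_5 on S has C(5, 2) = 10 edges. P[all 10 edges red] = (1/2)^10, and likewise for blue, so P[monochromatic] = 2·(1/2)^10 = 2^{1 − 10} = 1/512.
By linearity: E[X] = C(44, 5) · 2^{1 − 10} = 1086008 · 1/512 = 135751/64.
Numerically: E[X] ≈ 2121.1094.

E[X] = C(44,5)·2^(1−C(5,2)) = 135751/64 ≈ 2121.1094.


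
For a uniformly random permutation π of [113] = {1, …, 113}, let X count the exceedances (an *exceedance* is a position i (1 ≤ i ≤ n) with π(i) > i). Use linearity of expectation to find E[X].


Write X = Σ_{i=1}^{113} X_i, where X_i = 1_{π(i) > i}.
For each fixed i, π(i) is uniform over {1, …, 113} (marginal of a uniform permutation), so P[π(i) > i] = (n − i)/n. Summing: Σ_{i=1}^{113} (n − i)/n = (0 + 1 + … + 112)/113 = 113(113 − 1)/(2·113) = (113 − 1)/2.
Hence E[X] = Σ_{i=1}^{113} (113 − i)/113 = 56 ≈ 56.000.

E[X] = 56 = 56.000.


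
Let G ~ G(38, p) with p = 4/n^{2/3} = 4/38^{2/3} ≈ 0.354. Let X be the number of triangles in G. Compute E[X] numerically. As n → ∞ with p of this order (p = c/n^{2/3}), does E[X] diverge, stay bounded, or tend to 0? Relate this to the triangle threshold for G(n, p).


Number of potential triangles: C(38, 3) = 8436.
Each occurs with probability p³ ≈ (0.354)³ ≈ 4.43213e-02.
By linearity: E[X] = C(38, 3)·p³ ≈ 8436 · 4.43213e-02 ≈ 373.895.
Since α = 2/3 < 1, p = c/n^{2/3} ≫ 1/n is above the triangle threshold p ~ 1/n. Asymptotically E[X] ~ (c³/6)·n^{3(1−α)} = (4³/6)·n^{1} → ∞; triangles are abundant w.h.p.

E[X] ≈ 373.895; in regime p = Θ(1/n^{2/3}) E[X] diverges (above the triangle threshold p ~ 1/n).


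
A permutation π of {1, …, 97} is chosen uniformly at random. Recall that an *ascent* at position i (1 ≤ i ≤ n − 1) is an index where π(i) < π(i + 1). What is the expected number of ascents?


Write X = Σ X_I over i = 1, …, 96, with X_I the indicator of one ascent.
There are 96 indicators.
For each fixed i, the pair (π(i), π(i+1)) is a uniformly random ordered pair of distinct values from {1, …, 97}; by symmetry P[π(i) < π(i+1)] = 1/2.
By linearity: E[X] = 96 · (1/2) = (97 − 1) · (1/2) = 48 ≈ 48.000000.

E[X] = 48 = 48.000000.


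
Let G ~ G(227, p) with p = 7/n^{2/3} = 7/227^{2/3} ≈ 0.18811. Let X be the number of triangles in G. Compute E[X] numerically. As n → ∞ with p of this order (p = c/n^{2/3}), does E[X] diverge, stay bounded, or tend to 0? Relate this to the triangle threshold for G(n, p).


Number of potential triangles: C(227, 3) = 1923825.
Each occurs with probability p³ ≈ (0.18811)³ ≈ 6.6564459e-03.
By linearity: E[X] = C(227, 3)·p³ ≈ 1923825 · 6.6564459e-03 ≈ 12805.83700.
Since α = 2/3 < 1, p = c/n^{2/3} ≫ 1/n is above the triangle threshold p ~ 1/n. Asymptotically E[X] ~ (c³/6)·n^{3(1−α)} = (7³/6)·n^{1} → ∞; triangles are abundant w.h.p.

E[X] ≈ 12805.83700; in regime p = Θ(1/n^{2/3}) E[X] diverges (above the triangle threshold p ~ 1/n).


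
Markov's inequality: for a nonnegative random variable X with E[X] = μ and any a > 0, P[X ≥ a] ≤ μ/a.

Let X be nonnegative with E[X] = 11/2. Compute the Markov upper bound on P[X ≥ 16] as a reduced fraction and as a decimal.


μ = E[X] = 11/2, a = 16.
Markov: P[X ≥ 16] ≤ μ/a = (11/2)/16 = 11/32.
Numerically: ≈ 0.344.
(Since a = 16 > μ = 5.500, the bound 11/32 is < 1 and informative.)

P[X ≥ 16] ≤ 11/32 ≈ 0.344.


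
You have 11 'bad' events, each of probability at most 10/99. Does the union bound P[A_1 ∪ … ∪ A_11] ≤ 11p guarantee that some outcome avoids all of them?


Union bound: P[∪_{i=1}^{11} A_i] ≤ Σ_i P[A_i] ≤ 11·p = 11·(10/99) = 10/9.
Numerically: 10/9 ≈ 1.111.
Is 10/9 < 1? NO.
Since the bound 10/9 is ≥ 1, the union bound is uninformative here; it does NOT by itself certify existence.

11·p = 10/9 ≈ 1.111; existence NOT certified by the union bound.


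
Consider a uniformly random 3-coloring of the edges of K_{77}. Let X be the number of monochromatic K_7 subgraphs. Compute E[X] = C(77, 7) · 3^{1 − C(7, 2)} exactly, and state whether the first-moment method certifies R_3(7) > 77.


E[X] = C(77, 7) · 3^{1 − 21} = 2404808340 · 3^{−20} = 2404808340/3486784401.
As a reduced fraction: E[X] = 801602780/1162261467 ≈ 0.690.
Is E[X] < 1? YES.
Since E[X] < 1, there exists a 3-coloring of K_{77} with no monochromatic K_7; hence R_3(7) > 77.

E[X] = 801602780/1162261467 ≈ 0.690; E[X] < 1, so R_3(7) > 77.


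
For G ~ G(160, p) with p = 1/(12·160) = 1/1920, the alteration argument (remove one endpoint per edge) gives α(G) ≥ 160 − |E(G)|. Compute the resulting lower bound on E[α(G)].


E[|E(G)|] = C(160, 2)·p = 12720 · (1/1920) = 53/8.
E[α(G)] ≥ n − E[|E(G)|] = 160 − 53/8 = 1227/8.
Numerically: ≈ 153.375000.
(This is only a lower bound; the true E[α(G)] may be larger.)

E[α(G)] ≥ 1227/8 ≈ 153.375000.


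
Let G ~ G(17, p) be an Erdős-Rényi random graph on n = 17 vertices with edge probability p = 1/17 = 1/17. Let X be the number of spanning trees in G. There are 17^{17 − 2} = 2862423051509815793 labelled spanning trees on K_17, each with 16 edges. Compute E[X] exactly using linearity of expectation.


K_17 has 17^{17 − 2} = 2862423051509815793 labelled spanning trees.
For each such spanning tree H, let X_H = 1 if all 16 edges of H are present in G. Then P[X_H = 1] = p^{16} = (1/17)^{16} = 1/48661191875666868481.
By linearity: E[X] = Σ_H E[X_H] = 2862423051509815793 · p^{16} = 2862423051509815793 · 1/48661191875666868481 = 1/17.
Numerically: E[X] ≈ 0.0588235.

E[X] = 2862423051509815793 · (1/17)^{16} = 1/17 ≈ 0.0588235.


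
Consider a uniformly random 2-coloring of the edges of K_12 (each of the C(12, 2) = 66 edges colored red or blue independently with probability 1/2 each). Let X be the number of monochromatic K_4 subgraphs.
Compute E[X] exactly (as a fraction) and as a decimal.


Let X = Σ_S X_S over the C(12, 4) = 495 subsets S of size 4, where X_S = 1 if the K_4 on S is monochromatic.
For a fixed S, the K_4 on S has C(4, 2) = 6 edges. P[all 6 edges red] = (1/2)^6, and likewise for blue, so P[monochromatic] = 2·(1/2)^6 = 2^{1 − 6} = 1/32.
By linearity of expectation: E[X] = C(12, 4) · 2^{1 − 6} = 495 · 1/32 = 495/32.
Numerically: E[X] ≈ 15.468750.

E[X] = C(12,4)·2^(1−C(4,2)) = 495/32 ≈ 15.468750.


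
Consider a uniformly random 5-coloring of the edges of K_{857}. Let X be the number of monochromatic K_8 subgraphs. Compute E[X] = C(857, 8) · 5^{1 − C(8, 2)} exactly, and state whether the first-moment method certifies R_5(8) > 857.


E[X] = C(857, 8) · 5^{1 − 28} = 6983854138365964575 · 5^{−27} = 6983854138365964575/7450580596923828125.
As a reduced fraction: E[X] = 279354165534638583/298023223876953125 ≈ 0.937357.
Is E[X] < 1? YES.
Since E[X] < 1, there exists a 5-coloring of K_{857} with no monochromatic K_8; hence R_5(8) > 857.

E[X] = 279354165534638583/298023223876953125 ≈ 0.937357; E[X] < 1, so R_5(8) > 857.


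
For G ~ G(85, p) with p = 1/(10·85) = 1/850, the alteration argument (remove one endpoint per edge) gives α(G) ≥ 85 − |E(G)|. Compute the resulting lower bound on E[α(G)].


E[|E(G)|] = C(85, 2)·p = 3570 · (1/850) = 21/5.
E[α(G)] ≥ n − E[|E(G)|] = 85 − 21/5 = 404/5.
Numerically: ≈ 80.80000.
(This is only a lower bound; the true E[α(G)] may be larger.)

E[α(G)] ≥ 404/5 ≈ 80.80000.


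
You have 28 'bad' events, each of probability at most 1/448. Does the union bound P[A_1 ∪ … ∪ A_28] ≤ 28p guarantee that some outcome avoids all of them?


Union bound: P[∪_{i=1}^{28} A_i] ≤ Σ_i P[A_i] ≤ 28·p = 28·(1/448) = 1/16.
Numerically: 1/16 ≈ 0.06250.
Is 1/16 < 1? YES.
Since P[∪ A_i] ≤ 1/16 < 1, the complement has P[∩ A_i^c] ≥ 1 − 1/16 = 15/16 > 0, so some outcome avoids every A_i.

28·p = 1/16 ≈ 0.06250; existence CERTIFIED by the union bound.


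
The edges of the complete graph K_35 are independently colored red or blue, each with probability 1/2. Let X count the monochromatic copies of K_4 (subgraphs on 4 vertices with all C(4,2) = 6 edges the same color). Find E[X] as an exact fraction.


Let X = Σ_S X_S over the C(35, 4) = 52360 subsets S of size 4, where X_S = 1 if the K_4 on S is monochromatic.
For a fixed S, the K_4 on S has C(4, 2) = 6 edges. P[all 6 edges red] = (1/2)^6, and likewise for blue, so P[monochromatic] = 2·(1/2)^6 = 2^{1 − 6} = 1/32.
By linearity: E[X] = C(35, 4) · 2^{1 − 6} = 52360 · 1/32 = 6545/4.
Numerically: E[X] ≈ 1636.2500.

E[X] = C(35,4)·2^(1−C(4,2)) = 6545/4 ≈ 1636.2500.


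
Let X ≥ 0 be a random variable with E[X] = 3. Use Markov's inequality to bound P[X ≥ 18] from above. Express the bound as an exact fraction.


μ = E[X] = 3, a = 18.
Markov: P[X ≥ 18] ≤ μ/a = (3)/18 = 1/6.
Numerically: ≈ 0.166667.
(Since a = 18 > μ = 3.000000, the bound 1/6 is < 1 and informative.)

P[X ≥ 18] ≤ 1/6 ≈ 0.166667.


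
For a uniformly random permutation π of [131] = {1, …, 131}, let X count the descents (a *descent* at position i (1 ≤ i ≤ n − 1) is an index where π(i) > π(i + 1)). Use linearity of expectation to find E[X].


Write X = Σ X_I over i = 1, …, 130, with X_I the indicator of one descent.
There are 130 indicators.
For each fixed i, the pair (π(i), π(i+1)) is a uniformly random ordered pair of distinct values from {1, …, 131}; by symmetry P[π(i) > π(i+1)] = 1/2.
By linearity: E[X] = 130 · (1/2) = (131 − 1) · (1/2) = 65 ≈ 65.00000.

E[X] = 65 = 65.00000.


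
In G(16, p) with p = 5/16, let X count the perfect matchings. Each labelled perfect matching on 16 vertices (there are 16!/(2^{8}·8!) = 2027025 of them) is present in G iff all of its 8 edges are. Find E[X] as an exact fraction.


K_16 has 16!/(2^{8}·8!) = 2027025 labelled perfect matchings.
For each such perfect matching H, let X_H = 1 if all 8 edges of H are present in G. Then P[X_H = 1] = p^{8} = (5/16)^{8} = 390625/4294967296.
Summing the indicators: E[X] = Σ_H E[X_H] = 2027025 · p^{8} = 2027025 · 390625/4294967296 = 791806640625/4294967296.
Numerically: E[X] ≈ 184.

E[X] = 2027025 · (5/16)^{8} = 791806640625/4294967296 ≈ 184.


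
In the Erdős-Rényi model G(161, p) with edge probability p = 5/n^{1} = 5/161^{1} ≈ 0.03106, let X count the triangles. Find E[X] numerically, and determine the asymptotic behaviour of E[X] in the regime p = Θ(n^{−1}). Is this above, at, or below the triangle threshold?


Number of potential triangles: C(161, 3) = 682640.
Each occurs with probability p³ ≈ (0.03106)³ ≈ 2.995245e-05.
By linearity: E[X] = C(161, 3)·p³ ≈ 682640 · 2.995245e-05 ≈ 20.4467.
Here α = 1, so p = 5/n is exactly at the triangle threshold p ~ 1/n. Asymptotically E[X] → c³/6 = 5³/6 = 125/6 ≈ 20.8333, a bounded constant. In this regime the triangle count is asymptotically Poisson(c³/6).

E[X] ≈ 20.4467; in regime p = Θ(1/n^{1}) E[X] stays bounded (at the triangle threshold p ~ 1/n).


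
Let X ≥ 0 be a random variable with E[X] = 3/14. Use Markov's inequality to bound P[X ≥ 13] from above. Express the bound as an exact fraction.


μ = E[X] = 3/14, a = 13.
Markov: P[X ≥ 13] ≤ μ/a = (3/14)/13 = 3/182.
Numerically: ≈ 0.016484.
(Since a = 13 > μ = 0.214286, the bound 3/182 is < 1 and informative.)

P[X ≥ 13] ≤ 3/182 ≈ 0.016484.


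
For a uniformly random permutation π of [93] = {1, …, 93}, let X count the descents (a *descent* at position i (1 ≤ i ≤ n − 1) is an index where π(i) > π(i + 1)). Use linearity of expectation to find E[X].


Write X = Σ X_I over i = 1, …, 92, with X_I the indicator of one descent.
There are 92 indicators.
For each fixed i, the pair (π(i), π(i+1)) is a uniformly random ordered pair of distinct values from {1, …, 93}; by symmetry P[π(i) > π(i+1)] = 1/2.
By linearity: E[X] = 92 · (1/2) = (93 − 1) · (1/2) = 46 ≈ 46.0000.

E[X] = 46 = 46.0000.


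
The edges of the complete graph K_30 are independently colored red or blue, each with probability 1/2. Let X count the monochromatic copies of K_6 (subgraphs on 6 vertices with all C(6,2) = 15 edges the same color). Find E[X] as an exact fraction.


Let X = Σ_S X_S over the C(30, 6) = 593775 subsets S of size 6, where X_S = 1 if the K_6 on S is monochromatic.
For a fixed S, the K_6 on S has C(6, 2) = 15 edges. P[all 15 edges red] = (1/2)^15, and likewise for blue, so P[monochromatic] = 2·(1/2)^15 = 2^{1 − 15} = 1/16384.
By linearity of expectation: E[X] = C(30, 6) · 2^{1 − 15} = 593775 · 1/16384 = 593775/16384.
Numerically: E[X] ≈ 36.241.

E[X] = C(30,6)·2^(1−C(6,2)) = 593775/16384 ≈ 36.241.


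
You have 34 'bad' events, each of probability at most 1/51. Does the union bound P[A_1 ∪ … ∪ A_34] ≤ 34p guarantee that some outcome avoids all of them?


Union bound: P[∪_{i=1}^{34} A_i] ≤ Σ_i P[A_i] ≤ 34·p = 34·(1/51) = 2/3.
Numerically: 2/3 ≈ 0.6666667.
Is 2/3 < 1? YES.
Since P[∪ A_i] ≤ 2/3 < 1, the complement has P[∩ A_i^c] ≥ 1 − 2/3 = 1/3 > 0, so some outcome avoids every A_i.

34·p = 2/3 ≈ 0.6666667; existence CERTIFIED by the union bound.


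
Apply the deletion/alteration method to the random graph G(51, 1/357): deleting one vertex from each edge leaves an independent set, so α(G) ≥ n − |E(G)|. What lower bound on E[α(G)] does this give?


E[|E(G)|] = C(51, 2)·p = 1275 · (1/357) = 25/7.
E[α(G)] ≥ n − E[|E(G)|] = 51 − 25/7 = 332/7.
Numerically: ≈ 47.4286.
(This is only a lower bound; the true E[α(G)] may be larger.)

E[α(G)] ≥ 332/7 ≈ 47.4286.


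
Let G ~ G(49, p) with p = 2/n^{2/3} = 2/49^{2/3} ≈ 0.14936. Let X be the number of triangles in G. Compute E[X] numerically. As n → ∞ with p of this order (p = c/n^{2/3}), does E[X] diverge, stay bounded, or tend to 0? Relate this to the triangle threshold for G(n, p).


Number of potential triangles: C(49, 3) = 18424.
Each occurs with probability p³ ≈ (0.14936)³ ≈ 3.3319450e-03.
By linearity: E[X] = C(49, 3)·p³ ≈ 18424 · 3.3319450e-03 ≈ 61.38776.
Since α = 2/3 < 1, p = c/n^{2/3} ≫ 1/n is above the triangle threshold p ~ 1/n. Asymptotically E[X] ~ (c³/6)·n^{3(1−α)} = (2³/6)·n^{1} → ∞; triangles are abundant w.h.p.

E[X] ≈ 61.38776; in regime p = Θ(1/n^{2/3}) E[X] diverges (above the triangle threshold p ~ 1/n).


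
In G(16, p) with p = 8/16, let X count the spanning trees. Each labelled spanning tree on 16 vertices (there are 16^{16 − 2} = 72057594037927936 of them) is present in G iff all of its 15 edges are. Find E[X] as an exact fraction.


K_16 has 16^{16 − 2} = 72057594037927936 labelled spanning trees.
For each such spanning tree H, let X_H = 1 if all 15 edges of H are present in G. Then P[X_H = 1] = p^{15} = (1/2)^{15} = 1/32768.
Summing the indicators: E[X] = Σ_H E[X_H] = 72057594037927936 · p^{15} = 72057594037927936 · 1/32768 = 2199023255552.
Numerically: E[X] ≈ 2.199e+12.

E[X] = 72057594037927936 · (1/2)^{15} = 2199023255552 ≈ 2.199e+12.


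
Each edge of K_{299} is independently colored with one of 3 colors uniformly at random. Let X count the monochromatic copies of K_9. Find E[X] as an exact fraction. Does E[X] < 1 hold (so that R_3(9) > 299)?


E[X] = C(299, 9) · 3^{1 − 36} = 46610674441390059 · 3^{−35} = 46610674441390059/50031545098999707.
As a reduced fraction: E[X] = 15536891480463353/16677181699666569 ≈ 0.931626.
Is E[X] < 1? YES.
Since E[X] < 1, there exists a 3-coloring of K_{299} with no monochromatic K_9; hence R_3(9) > 299.

E[X] = 15536891480463353/16677181699666569 ≈ 0.931626; E[X] < 1, so R_3(9) > 299.


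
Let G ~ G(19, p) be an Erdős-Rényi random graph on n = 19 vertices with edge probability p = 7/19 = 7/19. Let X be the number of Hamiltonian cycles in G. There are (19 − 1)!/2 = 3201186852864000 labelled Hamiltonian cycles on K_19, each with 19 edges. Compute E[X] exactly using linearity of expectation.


K_19 has (19 − 1)!/2 = 3201186852864000 labelled Hamiltonian cycles.
For each such Hamiltonian cycle H, let X_H = 1 if all 19 edges of H are present in G. Then P[X_H = 1] = p^{19} = (7/19)^{19} = 11398895185373143/1978419655660313589123979.
Summing the indicators: E[X] = Σ_H E[X_H] = 3201186852864000 · p^{19} = 3201186852864000 · 11398895185373143/1978419655660313589123979 = 36489993404591253525678231552000/1978419655660313589123979.
Numerically: E[X] ≈ 1.84e+07.

E[X] = 3201186852864000 · (7/19)^{19} = 36489993404591253525678231552000/1978419655660313589123979 ≈ 1.84e+07.


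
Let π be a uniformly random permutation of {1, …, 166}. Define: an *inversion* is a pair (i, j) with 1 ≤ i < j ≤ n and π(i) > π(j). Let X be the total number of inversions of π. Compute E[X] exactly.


Write X = Σ X_I over the C(166, 2) = 13695 pairs i < j, with X_I the indicator of one inversion.
There are 13695 indicators.
For each fixed pair i < j, the values π(i) and π(j) are two distinct elements of {1, …, 166} in uniformly random order; by symmetry P[π(i) > π(j)] = 1/2.
By linearity: E[X] = 13695 · (1/2) = C(166, 2) · (1/2) = 13695/2 = 13695/2 ≈ 6847.500.

E[X] = 13695/2 = 6847.500.


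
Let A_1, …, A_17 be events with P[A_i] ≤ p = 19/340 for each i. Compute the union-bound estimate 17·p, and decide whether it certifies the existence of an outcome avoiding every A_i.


Union bound: P[∪_{i=1}^{17} A_i] ≤ Σ_i P[A_i] ≤ 17·p = 17·(19/340) = 19/20.
Numerically: 19/20 ≈ 0.9500000.
Is 19/20 < 1? YES.
Since P[∪ A_i] ≤ 19/20 < 1, the complement has P[∩ A_i^c] ≥ 1 − 19/20 = 1/20 > 0, so some outcome avoids every A_i.

17·p = 19/20 ≈ 0.9500000; existence CERTIFIED by the union bound.


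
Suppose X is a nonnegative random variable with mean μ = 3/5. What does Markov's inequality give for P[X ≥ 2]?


μ = E[X] = 3/5, a = 2.
Markov: P[X ≥ 2] ≤ μ/a = (3/5)/2 = 3/10.
Numerically: ≈ 0.3000.
(Since a = 2 > μ = 0.6000, the bound 3/10 is < 1 and informative.)

P[X ≥ 2] ≤ 3/10 ≈ 0.3000.


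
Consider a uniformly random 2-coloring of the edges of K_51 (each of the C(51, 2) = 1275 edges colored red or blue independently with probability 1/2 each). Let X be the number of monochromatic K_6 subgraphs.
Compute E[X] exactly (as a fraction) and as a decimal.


Let X = Σ_S X_S over the C(51, 6) = 18009460 subsets S of size 6, where X_S = 1 if the K_6 on S is monochromatic.
For a fixed S, the K_6 on S has C(6, 2) = 15 edges. P[all 15 edges red] = (1/2)^15, and likewise for blue, so P[monochromatic] = 2·(1/2)^15 = 2^{1 − 15} = 1/16384.
By linearity: E[X] = C(51, 6) · 2^{1 − 15} = 18009460 · 1/16384 = 4502365/4096.
Numerically: E[X] ≈ 1099.210.

E[X] = C(51,6)·2^(1−C(6,2)) = 4502365/4096 ≈ 1099.210.


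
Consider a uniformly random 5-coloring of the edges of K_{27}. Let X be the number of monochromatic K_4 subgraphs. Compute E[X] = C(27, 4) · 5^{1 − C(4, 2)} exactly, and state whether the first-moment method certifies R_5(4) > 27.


E[X] = C(27, 4) · 5^{1 − 6} = 17550 · 5^{−5} = 17550/3125.
As a reduced fraction: E[X] = 702/125 ≈ 5.6160000.
Is E[X] < 1? NO.
Since E[X] ≥ 1, the first-moment bound is inconclusive at n = 27; it does NOT by itself certify R_5(4) > 27.

E[X] = 702/125 ≈ 5.6160000; E[X] ≥ 1; first-moment method inconclusive here.


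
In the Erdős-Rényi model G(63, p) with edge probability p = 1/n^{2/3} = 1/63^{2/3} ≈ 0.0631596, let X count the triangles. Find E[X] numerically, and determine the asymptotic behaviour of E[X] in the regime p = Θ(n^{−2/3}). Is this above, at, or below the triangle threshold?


Number of potential triangles: C(63, 3) = 39711.
Each occurs with probability p³ ≈ (0.0631596)³ ≈ 2.51952633e-04.
By linearity: E[X] = C(63, 3)·p³ ≈ 39711 · 2.51952633e-04 ≈ 10.005291.
Since α = 2/3 < 1, p = c/n^{2/3} ≫ 1/n is above the triangle threshold p ~ 1/n. Asymptotically E[X] ~ (c³/6)·n^{3(1−α)} = (1³/6)·n^{1} → ∞; triangles are abundant w.h.p.

E[X] ≈ 10.005291; in regime p = Θ(1/n^{2/3}) E[X] diverges (above the triangle threshold p ~ 1/n).


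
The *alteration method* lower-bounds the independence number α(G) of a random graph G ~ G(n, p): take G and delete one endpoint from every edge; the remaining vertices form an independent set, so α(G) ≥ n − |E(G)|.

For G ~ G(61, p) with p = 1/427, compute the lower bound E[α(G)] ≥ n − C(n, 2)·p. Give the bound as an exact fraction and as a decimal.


E[|E(G)|] = C(61, 2)·p = 1830 · (1/427) = 30/7.
E[α(G)] ≥ n − E[|E(G)|] = 61 − 30/7 = 397/7.
Numerically: ≈ 56.7143.
(This is only a lower bound; the true E[α(G)] may be larger.)

E[α(G)] ≥ 397/7 ≈ 56.7143.


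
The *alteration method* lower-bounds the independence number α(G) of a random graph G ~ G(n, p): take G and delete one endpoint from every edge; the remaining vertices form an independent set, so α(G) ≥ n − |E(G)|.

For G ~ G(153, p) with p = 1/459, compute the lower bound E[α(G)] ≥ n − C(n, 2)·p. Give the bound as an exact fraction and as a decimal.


E[|E(G)|] = C(153, 2)·p = 11628 · (1/459) = 76/3.
E[α(G)] ≥ n − E[|E(G)|] = 153 − 76/3 = 383/3.
Numerically: ≈ 127.666667.
(This is only a lower bound; the true E[α(G)] may be larger.)

E[α(G)] ≥ 383/3 ≈ 127.666667.


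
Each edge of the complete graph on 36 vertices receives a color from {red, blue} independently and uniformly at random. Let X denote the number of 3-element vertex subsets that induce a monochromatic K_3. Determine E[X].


Let X = Σ_S X_S over the C(36, 3) = 7140 subsets S of size 3, where X_S = 1 if the K_3 on S is monochromatic.
For a fixed S, the K_3 on S has C(3, 2) = 3 edges. P[all 3 edges red] = (1/2)^3, and likewise for blue, so P[monochromatic] = 2·(1/2)^3 = 2^{1 − 3} = 1/4.
By linearity of expectation: E[X] = C(36, 3) · 2^{1 − 3} = 7140 · 1/4 = 1785.
Numerically: E[X] ≈ 1785.000.

E[X] = C(36,3)·2^(1−C(3,2)) = 1785 ≈ 1785.000.


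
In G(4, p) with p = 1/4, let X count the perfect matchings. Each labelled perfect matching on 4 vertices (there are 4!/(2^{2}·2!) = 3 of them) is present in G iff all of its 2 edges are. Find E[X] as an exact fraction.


K_4 has 4!/(2^{2}·2!) = 3 labelled perfect matchings.
For each such perfect matching H, let X_H = 1 if all 2 edges of H are present in G. Then P[X_H = 1] = p^{2} = (1/4)^{2} = 1/16.
Summing the indicators: E[X] = Σ_H E[X_H] = 3 · p^{2} = 3 · 1/16 = 3/16.
Numerically: E[X] ≈ 0.1875.

E[X] = 3 · (1/4)^{2} = 3/16 ≈ 0.1875.


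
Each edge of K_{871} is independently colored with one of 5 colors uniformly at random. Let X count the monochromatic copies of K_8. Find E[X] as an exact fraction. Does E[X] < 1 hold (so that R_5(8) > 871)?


E[X] = C(871, 8) · 5^{1 − 28} = 7954689371890086540 · 5^{−27} = 7954689371890086540/7450580596923828125.
As a reduced fraction: E[X] = 1590937874378017308/1490116119384765625 ≈ 1.067660.
Is E[X] < 1? NO.
Since E[X] ≥ 1, the first-moment bound is inconclusive at n = 871; it does NOT by itself certify R_5(8) > 871.

E[X] = 1590937874378017308/1490116119384765625 ≈ 1.067660; E[X] ≥ 1; first-moment method inconclusive here.


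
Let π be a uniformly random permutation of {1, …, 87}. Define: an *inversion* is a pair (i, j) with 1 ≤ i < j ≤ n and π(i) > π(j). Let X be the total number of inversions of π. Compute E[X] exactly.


Write X = Σ X_I over the C(87, 2) = 3741 pairs i < j, with X_I the indicator of one inversion.
There are 3741 indicators.
For each fixed pair i < j, the values π(i) and π(j) are two distinct elements of {1, …, 87} in uniformly random order; by symmetry P[π(i) > π(j)] = 1/2.
By linearity: E[X] = 3741 · (1/2) = C(87, 2) · (1/2) = 3741/2 = 3741/2 ≈ 1870.500.

E[X] = 3741/2 = 1870.500.


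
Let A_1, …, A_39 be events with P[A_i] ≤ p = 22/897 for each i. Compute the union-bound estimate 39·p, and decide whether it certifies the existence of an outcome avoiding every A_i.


Union bound: P[∪_{i=1}^{39} A_i] ≤ Σ_i P[A_i] ≤ 39·p = 39·(22/897) = 22/23.
Numerically: 22/23 ≈ 0.956522.
Is 22/23 < 1? YES.
Since P[∪ A_i] ≤ 22/23 < 1, the complement has P[∩ A_i^c] ≥ 1 − 22/23 = 1/23 > 0, so some outcome avoids every A_i.

39·p = 22/23 ≈ 0.956522; existence CERTIFIED by the union bound.


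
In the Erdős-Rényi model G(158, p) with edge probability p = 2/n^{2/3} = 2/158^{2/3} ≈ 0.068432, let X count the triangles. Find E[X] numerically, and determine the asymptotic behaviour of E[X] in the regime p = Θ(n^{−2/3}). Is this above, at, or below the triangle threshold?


Number of potential triangles: C(158, 3) = 644956.
Each occurs with probability p³ ≈ (0.068432)³ ≈ 3.2046146e-04.
By linearity: E[X] = C(158, 3)·p³ ≈ 644956 · 3.2046146e-04 ≈ 206.68354.
Since α = 2/3 < 1, p = c/n^{2/3} ≫ 1/n is above the triangle threshold p ~ 1/n. Asymptotically E[X] ~ (c³/6)·n^{3(1−α)} = (2³/6)·n^{1} → ∞; triangles are abundant w.h.p.

E[X] ≈ 206.68354; in regime p = Θ(1/n^{2/3}) E[X] diverges (above the triangle threshold p ~ 1/n).


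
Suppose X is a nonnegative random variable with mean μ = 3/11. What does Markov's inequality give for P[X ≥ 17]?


μ = E[X] = 3/11, a = 17.
Markov: P[X ≥ 17] ≤ μ/a = (3/11)/17 = 3/187.
Numerically: ≈ 0.01604.
(Since a = 17 > μ = 0.27273, the bound 3/187 is < 1 and informative.)

P[X ≥ 17] ≤ 3/187 ≈ 0.01604.


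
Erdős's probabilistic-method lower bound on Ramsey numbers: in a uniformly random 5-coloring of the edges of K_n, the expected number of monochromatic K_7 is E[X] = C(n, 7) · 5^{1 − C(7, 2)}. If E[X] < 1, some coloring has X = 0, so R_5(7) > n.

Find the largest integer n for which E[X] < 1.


We need C(n, 7) · 5^{1 − 21} < 1, i.e. C(n, 7) < 5^{21 − 1} = 95367431640625.
Check values of n near the boundary:
  n = 333: C(333, 7) = 84549532139028; 84549532139028 < 95367431640625? YES
  n = 334: C(334, 7) = 86359460961576; 86359460961576 < 95367431640625? YES
  n = 335: C(335, 7) = 88202498238195; 88202498238195 < 95367431640625? YES
  n = 336: C(336, 7) = 90079147136880; 90079147136880 < 95367431640625? YES
  n = 337: C(337, 7) = 91989916924632; 91989916924632 < 95367431640625? YES
  n = 338: C(338, 7) = 93935323022736; 93935323022736 < 95367431640625? YES
  n = 339: C(339, 7) = 95915887062372; 95915887062372 < 95367431640625? NO
  n = 340: C(340, 7) = 97932136940560; 97932136940560 < 95367431640625? NO
The largest n with C(n, 7) < 95367431640625 is n = 338 (where E[X] = 93935323022736/95367431640625 ≈ 0.984983). Hence R_5(7) > 338, i.e. R_5(7) ≥ 339.

Largest n = 338; hence R_5(7) > 338.


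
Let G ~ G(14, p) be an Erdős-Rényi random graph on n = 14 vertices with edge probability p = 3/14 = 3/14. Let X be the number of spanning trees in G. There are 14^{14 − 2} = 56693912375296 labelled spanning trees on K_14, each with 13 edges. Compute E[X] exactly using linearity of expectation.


K_14 has 14^{14 − 2} = 56693912375296 labelled spanning trees.
For each such spanning tree H, let X_H = 1 if all 13 edges of H are present in G. Then P[X_H = 1] = p^{13} = (3/14)^{13} = 1594323/793714773254144.
Summing the indicators: E[X] = Σ_H E[X_H] = 56693912375296 · p^{13} = 56693912375296 · 1594323/793714773254144 = 1594323/14.
Numerically: E[X] ≈ 113880.

E[X] = 56693912375296 · (3/14)^{13} = 1594323/14 ≈ 113880.


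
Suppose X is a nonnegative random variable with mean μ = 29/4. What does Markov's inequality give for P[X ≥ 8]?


μ = E[X] = 29/4, a = 8.
Markov: P[X ≥ 8] ≤ μ/a = (29/4)/8 = 29/32.
Numerically: ≈ 0.9062.
(Since a = 8 > μ = 7.2500, the bound 29/32 is < 1 and informative.)

P[X ≥ 8] ≤ 29/32 ≈ 0.9062.


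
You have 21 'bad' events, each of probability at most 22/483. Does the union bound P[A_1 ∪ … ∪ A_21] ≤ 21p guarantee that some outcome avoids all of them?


Union bound: P[∪_{i=1}^{21} A_i] ≤ Σ_i P[A_i] ≤ 21·p = 21·(22/483) = 22/23.
Numerically: 22/23 ≈ 0.9565.
Is 22/23 < 1? YES.
Since P[∪ A_i] ≤ 22/23 < 1, the complement has P[∩ A_i^c] ≥ 1 − 22/23 = 1/23 > 0, so some outcome avoids every A_i.

21·p = 22/23 ≈ 0.9565; existence CERTIFIED by the union bound.


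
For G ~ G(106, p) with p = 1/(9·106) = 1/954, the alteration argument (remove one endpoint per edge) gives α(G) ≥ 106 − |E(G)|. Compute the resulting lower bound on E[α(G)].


E[|E(G)|] = C(106, 2)·p = 5565 · (1/954) = 35/6.
E[α(G)] ≥ n − E[|E(G)|] = 106 − 35/6 = 601/6.
Numerically: ≈ 100.1667.
(This is only a lower bound; the true E[α(G)] may be larger.)

E[α(G)] ≥ 601/6 ≈ 100.1667.


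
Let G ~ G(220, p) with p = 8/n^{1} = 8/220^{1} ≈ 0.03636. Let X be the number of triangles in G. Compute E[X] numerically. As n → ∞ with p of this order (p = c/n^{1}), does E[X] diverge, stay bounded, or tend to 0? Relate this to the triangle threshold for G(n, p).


Number of potential triangles: C(220, 3) = 1750540.
Each occurs with probability p³ ≈ (0.03636)³ ≈ 4.808415e-05.
By linearity: E[X] = C(220, 3)·p³ ≈ 1750540 · 4.808415e-05 ≈ 84.1732.
Here α = 1, so p = 8/n is exactly at the triangle threshold p ~ 1/n. Asymptotically E[X] → c³/6 = 8³/6 = 256/3 ≈ 85.3333, a bounded constant. In this regime the triangle count is asymptotically Poisson(c³/6).

E[X] ≈ 84.1732; in regime p = Θ(1/n^{1}) E[X] stays bounded (at the triangle threshold p ~ 1/n).


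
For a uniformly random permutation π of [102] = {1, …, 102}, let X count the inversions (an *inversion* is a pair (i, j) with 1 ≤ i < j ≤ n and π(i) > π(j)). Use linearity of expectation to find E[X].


Write X = Σ X_I over the C(102, 2) = 5151 pairs i < j, with X_I the indicator of one inversion.
There are 5151 indicators.
For each fixed pair i < j, the values π(i) and π(j) are two distinct elements of {1, …, 102} in uniformly random order; by symmetry P[π(i) > π(j)] = 1/2.
By linearity: E[X] = 5151 · (1/2) = C(102, 2) · (1/2) = 5151/2 = 5151/2 ≈ 2575.50000.

E[X] = 5151/2 = 2575.50000.


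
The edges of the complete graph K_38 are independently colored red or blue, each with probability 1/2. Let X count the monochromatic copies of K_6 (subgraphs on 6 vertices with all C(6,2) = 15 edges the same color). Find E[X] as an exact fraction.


Let X = Σ_S X_S over the C(38, 6) = 2760681 subsets S of size 6, where X_S = 1 if the K_6 on S is monochromatic.
For a fixed S, the K_6 on S has C(6, 2) = 15 edges. P[all 15 edges red] = (1/2)^15, and likewise for blue, so P[monochromatic] = 2·(1/2)^15 = 2^{1 − 15} = 1/16384.
Summing: E[X] = C(38, 6) · 2^{1 − 15} = 2760681 · 1/16384 = 2760681/16384.
Numerically: E[X] ≈ 168.498596.

E[X] = C(38,6)·2^(1−C(6,2)) = 2760681/16384 ≈ 168.498596.


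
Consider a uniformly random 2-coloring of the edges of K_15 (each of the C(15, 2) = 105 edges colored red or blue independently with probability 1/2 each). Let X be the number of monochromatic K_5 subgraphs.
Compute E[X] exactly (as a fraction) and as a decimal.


Let X = Σ_S X_S over the C(15, 5) = 3003 subsets S of size 5, where X_S = 1 if the K_5 on S is monochromatic.
For a fixed S, the K_5 on S has C(5, 2) = 10 edges. P[all 10 edges red] = (1/2)^10, and likewise for blue, so P[monochromatic] = 2·(1/2)^10 = 2^{1 − 10} = 1/512.
By linearity: E[X] = C(15, 5) · 2^{1 − 10} = 3003 · 1/512 = 3003/512.
Numerically: E[X] ≈ 5.8652.

E[X] = C(15,5)·2^(1−C(5,2)) = 3003/512 ≈ 5.8652.


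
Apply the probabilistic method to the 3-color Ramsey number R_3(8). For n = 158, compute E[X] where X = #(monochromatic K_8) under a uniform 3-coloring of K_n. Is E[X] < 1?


E[X] = C(158, 8) · 3^{1 − 28} = 8044984271181 · 3^{−27} = 8044984271181/7625597484987.
As a reduced fraction: E[X] = 2681661423727/2541865828329 ≈ 1.05500.
Is E[X] < 1? NO.
Since E[X] ≥ 1, the first-moment bound is inconclusive at n = 158; it does NOT by itself certify R_3(8) > 158.

E[X] = 2681661423727/2541865828329 ≈ 1.05500; E[X] ≥ 1; first-moment method inconclusive here.
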